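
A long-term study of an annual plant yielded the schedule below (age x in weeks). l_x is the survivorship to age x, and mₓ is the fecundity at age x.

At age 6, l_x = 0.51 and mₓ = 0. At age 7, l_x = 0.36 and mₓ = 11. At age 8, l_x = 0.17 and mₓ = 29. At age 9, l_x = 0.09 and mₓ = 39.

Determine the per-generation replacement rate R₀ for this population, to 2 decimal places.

R₀ = Σ l_x mₓ:
  age 6: 0.51 × 0 = 0.0000
  age 7: 0.36 × 11 = 3.9600
  age 8: 0.17 × 29 = 4.9300
  age 9: 0.09 × 39 = 3.5100
R₀ = 0.0000 + 3.9600 + 4.9300 + 3.5100 = 12.4000

12.40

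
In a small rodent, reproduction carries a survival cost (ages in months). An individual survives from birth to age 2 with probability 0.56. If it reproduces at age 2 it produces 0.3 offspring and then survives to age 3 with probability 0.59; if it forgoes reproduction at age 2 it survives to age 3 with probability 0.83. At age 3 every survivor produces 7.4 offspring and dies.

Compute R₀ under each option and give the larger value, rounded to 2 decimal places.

breed at age 2: R₀ = 0.56 × (0.3 + 0.59 × 7.4) = 0.56 × 4.6660 = 2.6130
delay to age 3: R₀ = 0.56 × (0.83 × 7.4) = 0.56 × 6.1420 = 3.4395
Higher: delay to age 3 (3.4395).

3.44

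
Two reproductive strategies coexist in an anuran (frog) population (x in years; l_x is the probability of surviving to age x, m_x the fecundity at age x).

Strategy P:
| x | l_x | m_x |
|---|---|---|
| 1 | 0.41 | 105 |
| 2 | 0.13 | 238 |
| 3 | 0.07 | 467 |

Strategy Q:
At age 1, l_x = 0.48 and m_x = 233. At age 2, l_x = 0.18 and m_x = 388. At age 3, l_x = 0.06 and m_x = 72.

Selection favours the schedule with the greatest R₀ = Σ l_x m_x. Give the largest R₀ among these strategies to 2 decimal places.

186.00

Strategy P: R₀ = 0.41×105 + 0.13×238 + 0.07×467 = 106.6800
Strategy Q: R₀ = 0.48×233 + 0.18×388 + 0.06×72 = 186.0000
Highest R₀: strategy Q with 186.0000.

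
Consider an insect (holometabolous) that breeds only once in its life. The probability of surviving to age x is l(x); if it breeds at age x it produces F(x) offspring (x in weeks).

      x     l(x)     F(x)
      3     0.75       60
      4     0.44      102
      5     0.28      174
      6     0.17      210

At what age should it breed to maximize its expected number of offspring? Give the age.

5

Expected offspring if breeding at age x = l(x) × F(x):
  age 3: 0.75 × 60 = 45.000
  age 4: 0.44 × 102 = 44.880
  age 5: 0.28 × 174 = 48.720
  age 6: 0.17 × 210 = 35.700
Maximum at age 5 (48.720).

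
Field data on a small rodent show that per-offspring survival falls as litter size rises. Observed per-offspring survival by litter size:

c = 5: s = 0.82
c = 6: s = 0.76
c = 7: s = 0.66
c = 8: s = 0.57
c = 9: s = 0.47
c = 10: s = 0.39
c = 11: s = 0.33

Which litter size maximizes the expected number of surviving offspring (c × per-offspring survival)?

Expected surviving offspring = c × s(c):
  c=5: 5 × 0.82 = 4.100
  c=6: 6 × 0.76 = 4.560
  c=7: 7 × 0.66 = 4.620
  c=8: 8 × 0.57 = 4.560
  c=9: 9 × 0.47 = 4.230
  c=10: 10 × 0.39 = 3.900
  c=11: 11 × 0.33 = 3.630
Maximum at c = 7 (4.620 surviving offspring).

7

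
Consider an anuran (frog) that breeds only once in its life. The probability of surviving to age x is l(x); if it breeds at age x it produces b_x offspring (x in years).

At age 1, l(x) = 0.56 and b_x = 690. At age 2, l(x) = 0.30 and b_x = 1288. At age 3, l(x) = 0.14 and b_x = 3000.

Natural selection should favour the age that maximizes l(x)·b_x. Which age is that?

3

Expected offspring if breeding at age x = l(x) × b_x:
  age 1: 0.56 × 690 = 386.400
  age 2: 0.30 × 1288 = 386.400
  age 3: 0.14 × 3000 = 420.000
Maximum at age 3 (420.000).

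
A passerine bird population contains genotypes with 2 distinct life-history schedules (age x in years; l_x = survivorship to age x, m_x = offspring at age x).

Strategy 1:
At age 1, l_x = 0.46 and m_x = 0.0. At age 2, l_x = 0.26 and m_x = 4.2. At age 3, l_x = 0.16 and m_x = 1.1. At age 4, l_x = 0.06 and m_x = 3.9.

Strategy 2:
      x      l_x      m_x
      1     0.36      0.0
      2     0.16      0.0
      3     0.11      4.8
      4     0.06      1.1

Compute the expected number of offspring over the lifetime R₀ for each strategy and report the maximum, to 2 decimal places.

1.50

Strategy 1: R₀ = 0.46×0.0 + 0.26×4.2 + 0.16×1.1 + 0.06×3.9 = 1.5020
Strategy 2: R₀ = 0.36×0.0 + 0.16×0.0 + 0.11×4.8 + 0.06×1.1 = 0.5940
Highest R₀: strategy 1 with 1.5020.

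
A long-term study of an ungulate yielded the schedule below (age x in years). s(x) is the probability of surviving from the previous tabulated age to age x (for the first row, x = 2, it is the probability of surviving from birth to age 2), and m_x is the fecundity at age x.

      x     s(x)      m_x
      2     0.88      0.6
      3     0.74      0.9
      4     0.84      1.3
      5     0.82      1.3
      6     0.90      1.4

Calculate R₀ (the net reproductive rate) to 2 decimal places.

2.97

Survivorship from birth: l_x = s_2·s_3·…·s_x.
  l_2 = 0.88000
  l_3 = 0.65120
  l_4 = 0.54701
  l_5 = 0.44855
  l_6 = 0.40369
R₀ = Σ l_x m_x:
  age 2: 0.88000 × 0.6 = 0.5280
  age 3: 0.65120 × 0.9 = 0.5861
  age 4: 0.54701 × 1.3 = 0.7111
  age 5: 0.44855 × 1.3 = 0.5831
  age 6: 0.40369 × 1.4 = 0.5652
R₀ = 0.5280 + 0.5861 + 0.7111 + 0.5831 + 0.5652 = 2.9735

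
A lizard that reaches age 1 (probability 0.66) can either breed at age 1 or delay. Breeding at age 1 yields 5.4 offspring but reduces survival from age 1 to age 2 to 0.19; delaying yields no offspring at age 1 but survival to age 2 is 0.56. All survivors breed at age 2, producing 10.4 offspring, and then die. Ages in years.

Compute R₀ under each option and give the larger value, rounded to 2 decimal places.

breed at age 1: R₀ = 0.66 × (5.4 + 0.19 × 10.4) = 0.66 × 7.3760 = 4.8682
delay to age 2: R₀ = 0.66 × (0.56 × 10.4) = 0.66 × 5.8240 = 3.8438
Higher: breed at age 1 (4.8682).

4.87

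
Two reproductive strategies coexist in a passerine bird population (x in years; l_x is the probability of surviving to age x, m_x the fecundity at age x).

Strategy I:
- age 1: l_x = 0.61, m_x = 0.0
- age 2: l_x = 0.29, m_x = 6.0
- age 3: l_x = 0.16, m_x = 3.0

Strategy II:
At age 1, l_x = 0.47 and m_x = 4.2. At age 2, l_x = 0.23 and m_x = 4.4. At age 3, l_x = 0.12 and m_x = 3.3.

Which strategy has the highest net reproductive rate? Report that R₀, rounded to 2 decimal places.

Strategy I: R₀ = 0.61×0.0 + 0.29×6.0 + 0.16×3.0 = 2.2200
Strategy II: R₀ = 0.47×4.2 + 0.23×4.4 + 0.12×3.3 = 3.3820
Highest R₀: strategy II with 3.3820.

3.38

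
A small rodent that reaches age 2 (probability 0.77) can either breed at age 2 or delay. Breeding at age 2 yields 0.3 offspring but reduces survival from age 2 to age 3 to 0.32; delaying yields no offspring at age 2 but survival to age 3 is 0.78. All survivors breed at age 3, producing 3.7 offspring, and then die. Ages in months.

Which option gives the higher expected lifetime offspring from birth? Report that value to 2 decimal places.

2.22

breed at age 2: R₀ = 0.77 × (0.3 + 0.32 × 3.7) = 0.77 × 1.4840 = 1.1427
delay to age 3: R₀ = 0.77 × (0.78 × 3.7) = 0.77 × 2.8860 = 2.2222
Higher: delay to age 3 (2.2222).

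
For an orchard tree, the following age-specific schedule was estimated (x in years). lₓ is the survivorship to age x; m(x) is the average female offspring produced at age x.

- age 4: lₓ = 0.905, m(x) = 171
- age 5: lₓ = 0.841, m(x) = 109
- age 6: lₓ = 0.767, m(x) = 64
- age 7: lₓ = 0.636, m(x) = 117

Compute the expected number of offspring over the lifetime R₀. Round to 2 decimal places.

369.92

R₀ = Σ lₓ m(x):
  age 4: 0.905 × 171 = 154.7550
  age 5: 0.841 × 109 = 91.6690
  age 6: 0.767 × 64 = 49.0880
  age 7: 0.636 × 117 = 74.4120
R₀ = 154.7550 + 91.6690 + 49.0880 + 74.4120 = 369.9240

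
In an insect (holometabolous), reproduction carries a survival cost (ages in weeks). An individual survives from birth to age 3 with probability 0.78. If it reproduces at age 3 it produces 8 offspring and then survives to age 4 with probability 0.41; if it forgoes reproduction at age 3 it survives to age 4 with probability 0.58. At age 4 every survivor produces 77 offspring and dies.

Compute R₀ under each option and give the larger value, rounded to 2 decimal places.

34.83

breed at age 3: R₀ = 0.78 × (8 + 0.41 × 77) = 0.78 × 39.5700 = 30.8646
delay to age 4: R₀ = 0.78 × (0.58 × 77) = 0.78 × 44.6600 = 34.8348
Higher: delay to age 4 (34.8348).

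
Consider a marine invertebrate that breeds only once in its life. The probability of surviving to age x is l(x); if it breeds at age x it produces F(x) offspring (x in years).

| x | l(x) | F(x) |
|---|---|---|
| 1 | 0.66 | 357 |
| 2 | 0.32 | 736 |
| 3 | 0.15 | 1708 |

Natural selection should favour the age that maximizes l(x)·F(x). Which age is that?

3

Expected offspring if breeding at age x = l(x) × F(x):
  age 1: 0.66 × 357 = 235.620
  age 2: 0.32 × 736 = 235.520
  age 3: 0.15 × 1708 = 256.200
Maximum at age 3 (256.200).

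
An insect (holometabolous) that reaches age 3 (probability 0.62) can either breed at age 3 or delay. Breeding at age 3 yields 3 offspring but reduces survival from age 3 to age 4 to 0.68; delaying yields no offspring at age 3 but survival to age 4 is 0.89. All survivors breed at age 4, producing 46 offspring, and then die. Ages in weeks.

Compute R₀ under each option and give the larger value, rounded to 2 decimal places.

25.38

breed at age 3: R₀ = 0.62 × (3 + 0.68 × 46) = 0.62 × 34.2800 = 21.2536
delay to age 4: R₀ = 0.62 × (0.89 × 46) = 0.62 × 40.9400 = 25.3828
Higher: delay to age 4 (25.3828).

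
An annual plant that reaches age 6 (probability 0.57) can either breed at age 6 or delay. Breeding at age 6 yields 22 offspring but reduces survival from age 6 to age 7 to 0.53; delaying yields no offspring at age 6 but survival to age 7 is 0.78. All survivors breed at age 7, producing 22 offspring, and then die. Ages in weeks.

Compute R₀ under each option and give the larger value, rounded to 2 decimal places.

breed at age 6: R₀ = 0.57 × (22 + 0.53 × 22) = 0.57 × 33.6600 = 19.1862
delay to age 7: R₀ = 0.57 × (0.78 × 22) = 0.57 × 17.1600 = 9.7812
Higher: breed at age 6 (19.1862).

19.19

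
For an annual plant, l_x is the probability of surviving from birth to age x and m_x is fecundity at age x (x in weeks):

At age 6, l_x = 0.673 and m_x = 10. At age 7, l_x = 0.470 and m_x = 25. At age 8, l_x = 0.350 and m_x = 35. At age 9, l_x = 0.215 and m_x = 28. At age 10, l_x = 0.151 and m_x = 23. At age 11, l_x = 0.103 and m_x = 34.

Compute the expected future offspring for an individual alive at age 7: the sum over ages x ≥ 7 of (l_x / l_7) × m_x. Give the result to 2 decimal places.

78.71

l_7 = 0.470. Conditional survival from age 7 to x is l_x / l_7.
  x=7: (0.470/0.470) × 25 = 25.0000
  x=8: (0.350/0.470) × 35 = 26.0638
  x=9: (0.215/0.470) × 28 = 12.8085
  x=10: (0.151/0.470) × 23 = 7.3894
  x=11: (0.103/0.470) × 34 = 7.4511
Sum = 25.0000 + 26.0638 + 12.8085 + 7.3894 + 7.4511 = 78.7128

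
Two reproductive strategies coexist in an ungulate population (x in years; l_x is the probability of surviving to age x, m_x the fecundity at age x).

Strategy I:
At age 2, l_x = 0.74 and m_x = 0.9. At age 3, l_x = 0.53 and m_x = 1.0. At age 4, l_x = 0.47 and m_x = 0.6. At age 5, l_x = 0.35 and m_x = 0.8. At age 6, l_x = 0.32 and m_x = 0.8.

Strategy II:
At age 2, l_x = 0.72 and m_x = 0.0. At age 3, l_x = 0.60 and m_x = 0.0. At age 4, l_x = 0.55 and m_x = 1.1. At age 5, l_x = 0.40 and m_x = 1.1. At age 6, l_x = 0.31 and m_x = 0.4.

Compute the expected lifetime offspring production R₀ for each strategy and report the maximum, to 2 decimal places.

2.01

Strategy I: R₀ = 0.74×0.9 + 0.53×1.0 + 0.47×0.6 + 0.35×0.8 + 0.32×0.8 = 2.0140
Strategy II: R₀ = 0.72×0.0 + 0.60×0.0 + 0.55×1.1 + 0.40×1.1 + 0.31×0.4 = 1.1690
Highest R₀: strategy I with 2.0140.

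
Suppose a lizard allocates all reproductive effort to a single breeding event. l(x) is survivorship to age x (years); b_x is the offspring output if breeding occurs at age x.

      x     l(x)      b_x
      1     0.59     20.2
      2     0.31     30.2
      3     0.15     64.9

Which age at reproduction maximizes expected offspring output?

Expected offspring if breeding at age x = l(x) × b_x:
  age 1: 0.59 × 20.2 = 11.918
  age 2: 0.31 × 30.2 = 9.362
  age 3: 0.15 × 64.9 = 9.735
Maximum at age 1 (11.918).

1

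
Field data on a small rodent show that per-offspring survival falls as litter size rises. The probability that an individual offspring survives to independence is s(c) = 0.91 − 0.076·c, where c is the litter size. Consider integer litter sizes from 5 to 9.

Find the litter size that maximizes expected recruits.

Expected recruits = c × s(c):
  c=5: 5 × 0.530 = 2.650
  c=6: 6 × 0.454 = 2.724
  c=7: 7 × 0.378 = 2.646
  c=8: 8 × 0.302 = 2.416
  c=9: 9 × 0.226 = 2.034
Maximum at c = 6 (2.724 recruits).

6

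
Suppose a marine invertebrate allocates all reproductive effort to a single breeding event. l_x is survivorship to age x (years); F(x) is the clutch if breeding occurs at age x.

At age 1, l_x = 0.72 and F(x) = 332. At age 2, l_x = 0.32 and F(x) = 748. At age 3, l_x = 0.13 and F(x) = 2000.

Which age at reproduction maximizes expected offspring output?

Expected offspring if breeding at age x = l_x × F(x):
  age 1: 0.72 × 332 = 239.040
  age 2: 0.32 × 748 = 239.360
  age 3: 0.13 × 2000 = 260.000
Maximum at age 3 (260.000).

3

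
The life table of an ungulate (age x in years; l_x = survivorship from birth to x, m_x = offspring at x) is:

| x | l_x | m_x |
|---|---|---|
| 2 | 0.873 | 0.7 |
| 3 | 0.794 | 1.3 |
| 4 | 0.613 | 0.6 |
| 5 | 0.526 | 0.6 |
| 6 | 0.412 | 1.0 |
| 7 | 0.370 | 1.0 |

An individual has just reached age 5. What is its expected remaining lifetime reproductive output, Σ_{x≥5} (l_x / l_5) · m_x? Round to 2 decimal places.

l_5 = 0.526. Conditional survival from age 5 to x is l_x / l_5.
  x=5: (0.526/0.526) × 0.6 = 0.6000
  x=6: (0.412/0.526) × 1.0 = 0.7833
  x=7: (0.370/0.526) × 1.0 = 0.7034
Sum = 0.6000 + 0.7833 + 0.7034 = 2.0867

2.09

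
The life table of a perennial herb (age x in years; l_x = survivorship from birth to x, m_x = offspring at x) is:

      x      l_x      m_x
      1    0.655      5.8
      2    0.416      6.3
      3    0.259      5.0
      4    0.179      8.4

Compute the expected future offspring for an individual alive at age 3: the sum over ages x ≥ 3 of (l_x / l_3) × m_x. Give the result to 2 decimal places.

10.81

l_3 = 0.259. Conditional survival from age 3 to x is l_x / l_3.
  x=3: (0.259/0.259) × 5.0 = 5.0000
  x=4: (0.179/0.259) × 8.4 = 5.8054
Sum = 5.0000 + 5.8054 = 10.8054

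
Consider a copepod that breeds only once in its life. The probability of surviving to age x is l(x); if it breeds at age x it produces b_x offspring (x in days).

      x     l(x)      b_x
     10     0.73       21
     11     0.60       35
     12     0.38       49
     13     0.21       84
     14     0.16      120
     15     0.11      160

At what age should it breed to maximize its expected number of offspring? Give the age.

Expected offspring if breeding at age x = l(x) × b_x:
  age 10: 0.73 × 21 = 15.330
  age 11: 0.60 × 35 = 21.000
  age 12: 0.38 × 49 = 18.620
  age 13: 0.21 × 84 = 17.640
  age 14: 0.16 × 120 = 19.200
  age 15: 0.11 × 160 = 17.600
Maximum at age 11 (21.000).

11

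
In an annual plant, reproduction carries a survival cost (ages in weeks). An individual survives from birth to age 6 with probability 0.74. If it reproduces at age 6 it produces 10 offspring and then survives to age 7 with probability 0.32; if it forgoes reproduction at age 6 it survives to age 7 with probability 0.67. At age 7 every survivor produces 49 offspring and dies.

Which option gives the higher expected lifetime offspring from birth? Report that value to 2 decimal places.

24.29

breed at age 6: R₀ = 0.74 × (10 + 0.32 × 49) = 0.74 × 25.6800 = 19.0032
delay to age 7: R₀ = 0.74 × (0.67 × 49) = 0.74 × 32.8300 = 24.2942
Higher: delay to age 7 (24.2942).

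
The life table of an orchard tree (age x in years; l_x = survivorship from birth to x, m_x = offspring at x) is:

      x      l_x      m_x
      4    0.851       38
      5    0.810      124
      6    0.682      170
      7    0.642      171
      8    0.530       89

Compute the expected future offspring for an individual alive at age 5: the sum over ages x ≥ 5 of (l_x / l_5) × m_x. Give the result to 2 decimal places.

460.90

l_5 = 0.810. Conditional survival from age 5 to x is l_x / l_5.
  x=5: (0.810/0.810) × 124 = 124.0000
  x=6: (0.682/0.810) × 170 = 143.1358
  x=7: (0.642/0.810) × 171 = 135.5333
  x=8: (0.530/0.810) × 89 = 58.2346
Sum = 124.0000 + 143.1358 + 135.5333 + 58.2346 = 460.9037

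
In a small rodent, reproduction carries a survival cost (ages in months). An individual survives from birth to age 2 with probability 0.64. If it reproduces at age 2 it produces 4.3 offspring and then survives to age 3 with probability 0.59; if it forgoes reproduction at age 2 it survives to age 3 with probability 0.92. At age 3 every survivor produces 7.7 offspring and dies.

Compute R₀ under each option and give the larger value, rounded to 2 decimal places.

breed at age 2: R₀ = 0.64 × (4.3 + 0.59 × 7.7) = 0.64 × 8.8430 = 5.6595
delay to age 3: R₀ = 0.64 × (0.92 × 7.7) = 0.64 × 7.0840 = 4.5338
Higher: breed at age 2 (5.6595).

5.66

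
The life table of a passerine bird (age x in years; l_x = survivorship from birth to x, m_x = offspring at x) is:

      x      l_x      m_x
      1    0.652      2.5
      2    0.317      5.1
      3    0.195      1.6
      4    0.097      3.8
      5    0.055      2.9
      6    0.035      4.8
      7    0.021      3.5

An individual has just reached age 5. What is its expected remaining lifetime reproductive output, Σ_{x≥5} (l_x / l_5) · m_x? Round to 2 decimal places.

l_5 = 0.055. Conditional survival from age 5 to x is l_x / l_5.
  x=5: (0.055/0.055) × 2.9 = 2.9000
  x=6: (0.035/0.055) × 4.8 = 3.0545
  x=7: (0.021/0.055) × 3.5 = 1.3364
Sum = 2.9000 + 3.0545 + 1.3364 = 7.2909

7.29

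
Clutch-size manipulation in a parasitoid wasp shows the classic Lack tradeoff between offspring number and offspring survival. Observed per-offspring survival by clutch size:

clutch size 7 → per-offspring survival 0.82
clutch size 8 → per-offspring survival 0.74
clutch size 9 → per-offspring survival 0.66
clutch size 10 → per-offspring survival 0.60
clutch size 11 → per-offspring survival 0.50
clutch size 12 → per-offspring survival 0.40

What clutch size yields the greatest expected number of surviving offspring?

Expected surviving offspring = c × s(c):
  c=7: 7 × 0.82 = 5.740
  c=8: 8 × 0.74 = 5.920
  c=9: 9 × 0.66 = 5.940
  c=10: 10 × 0.60 = 6.000
  c=11: 11 × 0.50 = 5.500
  c=12: 12 × 0.40 = 4.800
Maximum at c = 10 (6.000 surviving offspring).

10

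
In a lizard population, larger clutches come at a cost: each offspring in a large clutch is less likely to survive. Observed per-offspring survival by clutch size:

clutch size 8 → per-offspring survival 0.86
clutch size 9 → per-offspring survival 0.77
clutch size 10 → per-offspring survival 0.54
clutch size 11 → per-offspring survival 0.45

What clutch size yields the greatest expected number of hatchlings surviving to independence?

9

Expected hatchlings surviving to independence = c × s(c):
  c=8: 8 × 0.86 = 6.880
  c=9: 9 × 0.77 = 6.930
  c=10: 10 × 0.54 = 5.400
  c=11: 11 × 0.45 = 4.950
Maximum at c = 9 (6.930 hatchlings surviving to independence).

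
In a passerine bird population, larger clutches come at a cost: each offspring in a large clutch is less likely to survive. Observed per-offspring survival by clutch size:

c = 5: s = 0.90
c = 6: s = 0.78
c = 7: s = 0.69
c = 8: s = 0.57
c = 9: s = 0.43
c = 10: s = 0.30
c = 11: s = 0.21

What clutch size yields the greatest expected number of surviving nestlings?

7

Expected surviving nestlings = c × s(c):
  c=5: 5 × 0.90 = 4.500
  c=6: 6 × 0.78 = 4.680
  c=7: 7 × 0.69 = 4.830
  c=8: 8 × 0.57 = 4.560
  c=9: 9 × 0.43 = 3.870
  c=10: 10 × 0.30 = 3.000
  c=11: 11 × 0.21 = 2.310
Maximum at c = 7 (4.830 surviving nestlings).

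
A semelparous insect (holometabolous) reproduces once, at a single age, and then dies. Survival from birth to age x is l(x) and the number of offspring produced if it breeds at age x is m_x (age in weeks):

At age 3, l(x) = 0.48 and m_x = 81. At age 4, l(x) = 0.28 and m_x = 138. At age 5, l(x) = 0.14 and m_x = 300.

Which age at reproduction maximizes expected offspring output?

Expected offspring if breeding at age x = l(x) × m_x:
  age 3: 0.48 × 81 = 38.880
  age 4: 0.28 × 138 = 38.640
  age 5: 0.14 × 300 = 42.000
Maximum at age 5 (42.000).

5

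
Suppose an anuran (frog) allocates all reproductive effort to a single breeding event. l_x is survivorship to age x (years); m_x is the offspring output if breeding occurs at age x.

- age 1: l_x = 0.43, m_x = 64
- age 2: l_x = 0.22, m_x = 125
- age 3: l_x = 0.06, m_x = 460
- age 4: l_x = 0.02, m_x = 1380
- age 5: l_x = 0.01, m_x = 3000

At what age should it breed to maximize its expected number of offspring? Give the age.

5

Expected offspring if breeding at age x = l_x × m_x:
  age 1: 0.43 × 64 = 27.520
  age 2: 0.22 × 125 = 27.500
  age 3: 0.06 × 460 = 27.600
  age 4: 0.02 × 1380 = 27.600
  age 5: 0.01 × 3000 = 30.000
Maximum at age 5 (30.000).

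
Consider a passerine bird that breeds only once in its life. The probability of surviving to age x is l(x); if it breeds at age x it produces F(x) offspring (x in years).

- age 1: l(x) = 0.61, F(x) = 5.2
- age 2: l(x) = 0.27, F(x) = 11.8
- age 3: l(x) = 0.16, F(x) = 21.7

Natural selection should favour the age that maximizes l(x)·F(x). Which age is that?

Expected offspring if breeding at age x = l(x) × F(x):
  age 1: 0.61 × 5.2 = 3.172
  age 2: 0.27 × 11.8 = 3.186
  age 3: 0.16 × 21.7 = 3.472
Maximum at age 3 (3.472).

3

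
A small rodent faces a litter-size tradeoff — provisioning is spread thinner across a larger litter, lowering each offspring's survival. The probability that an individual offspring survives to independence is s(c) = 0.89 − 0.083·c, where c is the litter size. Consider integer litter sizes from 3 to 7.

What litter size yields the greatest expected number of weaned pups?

5

Expected weaned pups = c × s(c):
  c=3: 3 × 0.641 = 1.923
  c=4: 4 × 0.558 = 2.232
  c=5: 5 × 0.475 = 2.375
  c=6: 6 × 0.392 = 2.352
  c=7: 7 × 0.309 = 2.163
Maximum at c = 5 (2.375 weaned pups).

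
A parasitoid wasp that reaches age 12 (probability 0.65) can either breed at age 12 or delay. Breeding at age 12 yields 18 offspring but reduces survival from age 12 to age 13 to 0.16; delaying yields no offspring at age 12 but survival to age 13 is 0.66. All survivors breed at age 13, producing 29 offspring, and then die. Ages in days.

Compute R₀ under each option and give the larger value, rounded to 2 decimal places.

14.72

breed at age 12: R₀ = 0.65 × (18 + 0.16 × 29) = 0.65 × 22.6400 = 14.7160
delay to age 13: R₀ = 0.65 × (0.66 × 29) = 0.65 × 19.1400 = 12.4410
Higher: breed at age 12 (14.7160).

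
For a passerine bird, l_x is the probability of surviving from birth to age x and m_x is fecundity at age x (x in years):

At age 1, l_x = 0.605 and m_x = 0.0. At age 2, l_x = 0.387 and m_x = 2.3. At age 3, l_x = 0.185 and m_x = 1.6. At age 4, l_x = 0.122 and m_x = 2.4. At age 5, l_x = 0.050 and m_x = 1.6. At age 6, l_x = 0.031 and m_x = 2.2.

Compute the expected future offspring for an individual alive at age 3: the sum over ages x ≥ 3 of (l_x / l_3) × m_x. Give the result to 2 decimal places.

3.98

l_3 = 0.185. Conditional survival from age 3 to x is l_x / l_3.
  x=3: (0.185/0.185) × 1.6 = 1.6000
  x=4: (0.122/0.185) × 2.4 = 1.5827
  x=5: (0.050/0.185) × 1.6 = 0.4324
  x=6: (0.031/0.185) × 2.2 = 0.3686
Sum = 1.6000 + 1.5827 + 0.4324 + 0.3686 = 3.9838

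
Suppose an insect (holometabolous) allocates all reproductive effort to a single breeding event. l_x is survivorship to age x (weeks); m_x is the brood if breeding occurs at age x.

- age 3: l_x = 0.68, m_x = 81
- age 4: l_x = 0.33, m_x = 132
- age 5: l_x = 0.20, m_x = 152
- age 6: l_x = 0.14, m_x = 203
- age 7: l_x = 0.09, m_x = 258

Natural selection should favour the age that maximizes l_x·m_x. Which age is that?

Expected offspring if breeding at age x = l_x × m_x:
  age 3: 0.68 × 81 = 55.080
  age 4: 0.33 × 132 = 43.560
  age 5: 0.20 × 152 = 30.400
  age 6: 0.14 × 203 = 28.420
  age 7: 0.09 × 258 = 23.220
Maximum at age 3 (55.080).

3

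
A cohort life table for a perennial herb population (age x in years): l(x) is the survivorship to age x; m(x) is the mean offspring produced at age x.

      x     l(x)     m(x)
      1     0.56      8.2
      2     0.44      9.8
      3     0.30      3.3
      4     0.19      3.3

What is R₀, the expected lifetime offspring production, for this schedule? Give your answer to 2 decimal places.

10.52

R₀ = Σ l(x) m(x):
  age 1: 0.56 × 8.2 = 4.5920
  age 2: 0.44 × 9.8 = 4.3120
  age 3: 0.30 × 3.3 = 0.9900
  age 4: 0.19 × 3.3 = 0.6270
R₀ = 4.5920 + 4.3120 + 0.9900 + 0.6270 = 10.5210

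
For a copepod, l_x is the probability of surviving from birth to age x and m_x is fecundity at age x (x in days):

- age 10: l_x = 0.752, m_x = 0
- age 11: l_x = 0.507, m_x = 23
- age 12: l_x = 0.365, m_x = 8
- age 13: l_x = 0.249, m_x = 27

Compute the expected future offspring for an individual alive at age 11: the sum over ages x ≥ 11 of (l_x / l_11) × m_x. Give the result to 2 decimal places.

42.02

l_11 = 0.507. Conditional survival from age 11 to x is l_x / l_11.
  x=11: (0.507/0.507) × 23 = 23.0000
  x=12: (0.365/0.507) × 8 = 5.7594
  x=13: (0.249/0.507) × 27 = 13.2604
Sum = 23.0000 + 5.7594 + 13.2604 = 42.0197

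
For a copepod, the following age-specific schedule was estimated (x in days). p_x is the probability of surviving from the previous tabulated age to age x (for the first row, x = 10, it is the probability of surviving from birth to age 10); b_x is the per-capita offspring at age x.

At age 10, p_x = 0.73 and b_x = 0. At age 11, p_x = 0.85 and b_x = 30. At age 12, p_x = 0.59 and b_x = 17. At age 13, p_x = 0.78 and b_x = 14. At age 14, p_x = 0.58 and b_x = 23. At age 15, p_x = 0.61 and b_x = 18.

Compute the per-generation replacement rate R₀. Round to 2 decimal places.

Survivorship from birth: l_x = p_10·p_11·…·p_x.
  l_10 = 0.73000
  l_11 = 0.62050
  l_12 = 0.36609
  l_13 = 0.28555
  l_14 = 0.16562
  l_15 = 0.10103
R₀ = Σ l_x b_x:
  age 10: 0.73000 × 0 = 0.0000
  age 11: 0.62050 × 30 = 18.6150
  age 12: 0.36609 × 17 = 6.2235
  age 13: 0.28555 × 14 = 3.9977
  age 14: 0.16562 × 23 = 3.8093
  age 15: 0.10103 × 18 = 1.8185
R₀ = 0.0000 + 18.6150 + 6.2235 + 3.9977 + 3.8093 + 1.8185 = 34.4640

34.46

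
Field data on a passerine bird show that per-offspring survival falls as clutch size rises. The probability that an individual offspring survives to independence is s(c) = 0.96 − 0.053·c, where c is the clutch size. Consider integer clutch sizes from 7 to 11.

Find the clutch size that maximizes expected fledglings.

9

Expected fledglings = c × s(c):
  c=7: 7 × 0.589 = 4.123
  c=8: 8 × 0.536 = 4.288
  c=9: 9 × 0.483 = 4.347
  c=10: 10 × 0.430 = 4.300
  c=11: 11 × 0.377 = 4.147
Maximum at c = 9 (4.347 fledglings).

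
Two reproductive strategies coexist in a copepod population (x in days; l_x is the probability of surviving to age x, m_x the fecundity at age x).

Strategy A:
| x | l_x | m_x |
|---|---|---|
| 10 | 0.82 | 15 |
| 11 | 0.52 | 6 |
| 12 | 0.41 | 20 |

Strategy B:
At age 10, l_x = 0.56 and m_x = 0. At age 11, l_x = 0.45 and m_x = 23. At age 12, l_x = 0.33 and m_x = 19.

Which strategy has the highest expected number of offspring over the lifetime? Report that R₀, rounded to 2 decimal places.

Strategy A: R₀ = 0.82×15 + 0.52×6 + 0.41×20 = 23.6200
Strategy B: R₀ = 0.56×0 + 0.45×23 + 0.33×19 = 16.6200
Highest R₀: strategy A with 23.6200.

23.62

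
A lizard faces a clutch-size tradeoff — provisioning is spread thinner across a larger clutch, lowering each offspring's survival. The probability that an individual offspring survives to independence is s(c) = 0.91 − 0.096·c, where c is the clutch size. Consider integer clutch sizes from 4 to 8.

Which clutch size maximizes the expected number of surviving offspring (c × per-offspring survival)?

5

Expected surviving offspring = c × s(c):
  c=4: 4 × 0.526 = 2.104
  c=5: 5 × 0.430 = 2.150
  c=6: 6 × 0.334 = 2.004
  c=7: 7 × 0.238 = 1.666
  c=8: 8 × 0.142 = 1.136
Maximum at c = 5 (2.150 surviving offspring).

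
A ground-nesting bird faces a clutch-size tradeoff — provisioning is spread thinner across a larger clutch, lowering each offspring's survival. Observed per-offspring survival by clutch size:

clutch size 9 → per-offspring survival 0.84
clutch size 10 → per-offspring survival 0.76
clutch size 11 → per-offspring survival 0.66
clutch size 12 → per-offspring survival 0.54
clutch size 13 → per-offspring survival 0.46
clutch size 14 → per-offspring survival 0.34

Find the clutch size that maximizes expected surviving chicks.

10

Expected surviving chicks = c × s(c):
  c=9: 9 × 0.84 = 7.560
  c=10: 10 × 0.76 = 7.600
  c=11: 11 × 0.66 = 7.260
  c=12: 12 × 0.54 = 6.480
  c=13: 13 × 0.46 = 5.980
  c=14: 14 × 0.34 = 4.760
Maximum at c = 10 (7.600 surviving chicks).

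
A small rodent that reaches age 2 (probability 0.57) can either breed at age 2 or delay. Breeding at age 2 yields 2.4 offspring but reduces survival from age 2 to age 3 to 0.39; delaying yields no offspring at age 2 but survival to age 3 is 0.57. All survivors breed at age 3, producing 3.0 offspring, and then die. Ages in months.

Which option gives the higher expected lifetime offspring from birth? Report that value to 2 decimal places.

breed at age 2: R₀ = 0.57 × (2.4 + 0.39 × 3.0) = 0.57 × 3.5700 = 2.0349
delay to age 3: R₀ = 0.57 × (0.57 × 3.0) = 0.57 × 1.7100 = 0.9747
Higher: breed at age 2 (2.0349).

2.03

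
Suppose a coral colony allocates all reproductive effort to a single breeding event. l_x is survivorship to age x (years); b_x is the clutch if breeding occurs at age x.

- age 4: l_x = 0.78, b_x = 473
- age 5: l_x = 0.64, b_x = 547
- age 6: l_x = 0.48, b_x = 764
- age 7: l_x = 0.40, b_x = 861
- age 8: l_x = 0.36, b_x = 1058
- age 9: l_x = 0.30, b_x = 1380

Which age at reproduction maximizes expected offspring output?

9

Expected offspring if breeding at age x = l_x × b_x:
  age 4: 0.78 × 473 = 368.940
  age 5: 0.64 × 547 = 350.080
  age 6: 0.48 × 764 = 366.720
  age 7: 0.40 × 861 = 344.400
  age 8: 0.36 × 1058 = 380.880
  age 9: 0.30 × 1380 = 414.000
Maximum at age 9 (414.000).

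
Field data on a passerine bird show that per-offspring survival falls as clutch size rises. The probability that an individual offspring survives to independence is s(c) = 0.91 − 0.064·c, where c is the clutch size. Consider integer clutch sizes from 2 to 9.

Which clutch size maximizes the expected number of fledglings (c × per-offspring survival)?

7

Expected fledglings = c × s(c):
  c=2: 2 × 0.782 = 1.564
  c=3: 3 × 0.718 = 2.154
  c=4: 4 × 0.654 = 2.616
  c=5: 5 × 0.590 = 2.950
  c=6: 6 × 0.526 = 3.156
  c=7: 7 × 0.462 = 3.234
  c=8: 8 × 0.398 = 3.184
  c=9: 9 × 0.334 = 3.006
Maximum at c = 7 (3.234 fledglings).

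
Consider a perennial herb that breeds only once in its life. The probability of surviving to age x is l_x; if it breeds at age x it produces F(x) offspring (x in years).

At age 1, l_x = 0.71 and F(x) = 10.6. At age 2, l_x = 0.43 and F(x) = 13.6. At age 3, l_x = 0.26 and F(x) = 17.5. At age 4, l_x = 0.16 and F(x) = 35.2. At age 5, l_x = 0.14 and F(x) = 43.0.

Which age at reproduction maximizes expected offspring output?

1

Expected offspring if breeding at age x = l_x × F(x):
  age 1: 0.71 × 10.6 = 7.526
  age 2: 0.43 × 13.6 = 5.848
  age 3: 0.26 × 17.5 = 4.550
  age 4: 0.16 × 35.2 = 5.632
  age 5: 0.14 × 43.0 = 6.020
Maximum at age 1 (7.526).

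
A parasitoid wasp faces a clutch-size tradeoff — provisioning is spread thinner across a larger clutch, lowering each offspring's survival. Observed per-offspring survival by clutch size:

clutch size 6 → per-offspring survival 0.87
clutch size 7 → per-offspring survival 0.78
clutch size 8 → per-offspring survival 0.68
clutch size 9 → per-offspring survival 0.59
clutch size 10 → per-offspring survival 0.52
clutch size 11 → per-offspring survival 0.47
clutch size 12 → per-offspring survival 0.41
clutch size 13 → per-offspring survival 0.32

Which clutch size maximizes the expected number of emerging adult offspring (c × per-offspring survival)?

Expected emerging adult offspring = c × s(c):
  c=6: 6 × 0.87 = 5.220
  c=7: 7 × 0.78 = 5.460
  c=8: 8 × 0.68 = 5.440
  c=9: 9 × 0.59 = 5.310
  c=10: 10 × 0.52 = 5.200
  c=11: 11 × 0.47 = 5.170
  c=12: 12 × 0.41 = 4.920
  c=13: 13 × 0.32 = 4.160
Maximum at c = 7 (5.460 emerging adult offspring).

7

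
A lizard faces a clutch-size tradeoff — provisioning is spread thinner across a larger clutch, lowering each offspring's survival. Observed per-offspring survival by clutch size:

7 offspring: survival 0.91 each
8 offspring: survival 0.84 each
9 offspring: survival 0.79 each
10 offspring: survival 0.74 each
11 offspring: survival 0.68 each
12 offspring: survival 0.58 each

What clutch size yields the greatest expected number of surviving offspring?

11

Expected surviving offspring = c × s(c):
  c=7: 7 × 0.91 = 6.370
  c=8: 8 × 0.84 = 6.720
  c=9: 9 × 0.79 = 7.110
  c=10: 10 × 0.74 = 7.400
  c=11: 11 × 0.68 = 7.480
  c=12: 12 × 0.58 = 6.960
Maximum at c = 11 (7.480 surviving offspring).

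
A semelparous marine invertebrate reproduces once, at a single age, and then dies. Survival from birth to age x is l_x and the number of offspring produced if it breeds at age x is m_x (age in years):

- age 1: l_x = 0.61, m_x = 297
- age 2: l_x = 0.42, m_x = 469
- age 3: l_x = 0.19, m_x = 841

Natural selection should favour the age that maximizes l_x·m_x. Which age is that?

Expected offspring if breeding at age x = l_x × m_x:
  age 1: 0.61 × 297 = 181.170
  age 2: 0.42 × 469 = 196.980
  age 3: 0.19 × 841 = 159.790
Maximum at age 2 (196.980).

2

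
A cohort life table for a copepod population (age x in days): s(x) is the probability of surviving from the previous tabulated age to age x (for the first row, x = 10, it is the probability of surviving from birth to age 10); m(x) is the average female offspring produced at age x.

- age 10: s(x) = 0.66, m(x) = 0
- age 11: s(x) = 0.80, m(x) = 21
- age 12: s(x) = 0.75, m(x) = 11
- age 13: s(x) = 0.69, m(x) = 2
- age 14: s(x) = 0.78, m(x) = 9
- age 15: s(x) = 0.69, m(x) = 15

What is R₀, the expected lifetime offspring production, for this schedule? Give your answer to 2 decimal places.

20.11

Survivorship from birth: l_x = s_10·s_11·…·s_x.
  l_10 = 0.66000
  l_11 = 0.52800
  l_12 = 0.39600
  l_13 = 0.27324
  l_14 = 0.21313
  l_15 = 0.14706
R₀ = Σ l_x m(x):
  age 10: 0.66000 × 0 = 0.0000
  age 11: 0.52800 × 21 = 11.0880
  age 12: 0.39600 × 11 = 4.3560
  age 13: 0.27324 × 2 = 0.5465
  age 14: 0.21313 × 9 = 1.9182
  age 15: 0.14706 × 15 = 2.2059
R₀ = 0.0000 + 11.0880 + 4.3560 + 0.5465 + 1.9182 + 2.2059 = 20.1146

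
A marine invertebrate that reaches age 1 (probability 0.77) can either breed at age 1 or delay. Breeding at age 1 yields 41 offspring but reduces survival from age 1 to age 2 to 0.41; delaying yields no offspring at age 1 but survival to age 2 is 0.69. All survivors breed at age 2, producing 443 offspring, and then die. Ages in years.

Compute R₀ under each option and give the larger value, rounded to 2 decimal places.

235.37

breed at age 1: R₀ = 0.77 × (41 + 0.41 × 443) = 0.77 × 222.6300 = 171.4251
delay to age 2: R₀ = 0.77 × (0.69 × 443) = 0.77 × 305.6700 = 235.3659
Higher: delay to age 2 (235.3659).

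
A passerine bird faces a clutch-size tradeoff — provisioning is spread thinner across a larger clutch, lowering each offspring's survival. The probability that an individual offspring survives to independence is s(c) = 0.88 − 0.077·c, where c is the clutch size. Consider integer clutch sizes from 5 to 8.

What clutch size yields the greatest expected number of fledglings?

6

Expected fledglings = c × s(c):
  c=5: 5 × 0.495 = 2.475
  c=6: 6 × 0.418 = 2.508
  c=7: 7 × 0.341 = 2.387
  c=8: 8 × 0.264 = 2.112
Maximum at c = 6 (2.508 fledglings).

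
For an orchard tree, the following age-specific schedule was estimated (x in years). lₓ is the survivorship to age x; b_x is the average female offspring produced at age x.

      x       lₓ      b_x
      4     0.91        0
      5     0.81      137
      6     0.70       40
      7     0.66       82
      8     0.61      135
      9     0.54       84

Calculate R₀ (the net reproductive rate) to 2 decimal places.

R₀ = Σ lₓ b_x:
  age 4: 0.91 × 0 = 0.0000
  age 5: 0.81 × 137 = 110.9700
  age 6: 0.70 × 40 = 28.0000
  age 7: 0.66 × 82 = 54.1200
  age 8: 0.61 × 135 = 82.3500
  age 9: 0.54 × 84 = 45.3600
R₀ = 0.0000 + 110.9700 + 28.0000 + 54.1200 + 82.3500 + 45.3600 = 320.8000

320.80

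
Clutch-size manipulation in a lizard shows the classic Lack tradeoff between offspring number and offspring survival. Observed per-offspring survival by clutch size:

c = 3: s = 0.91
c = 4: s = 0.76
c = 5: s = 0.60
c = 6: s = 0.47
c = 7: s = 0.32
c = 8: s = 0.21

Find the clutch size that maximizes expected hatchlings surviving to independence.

4

Expected hatchlings surviving to independence = c × s(c):
  c=3: 3 × 0.91 = 2.730
  c=4: 4 × 0.76 = 3.040
  c=5: 5 × 0.60 = 3.000
  c=6: 6 × 0.47 = 2.820
  c=7: 7 × 0.32 = 2.240
  c=8: 8 × 0.21 = 1.680
Maximum at c = 4 (3.040 hatchlings surviving to independence).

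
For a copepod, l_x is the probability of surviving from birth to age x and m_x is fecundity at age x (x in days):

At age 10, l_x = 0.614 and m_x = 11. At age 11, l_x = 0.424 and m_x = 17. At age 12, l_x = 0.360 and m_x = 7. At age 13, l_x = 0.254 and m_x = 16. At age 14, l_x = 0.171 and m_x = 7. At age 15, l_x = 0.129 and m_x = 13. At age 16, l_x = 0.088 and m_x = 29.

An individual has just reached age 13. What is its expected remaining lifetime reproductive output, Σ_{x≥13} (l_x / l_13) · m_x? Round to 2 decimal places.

37.36

l_13 = 0.254. Conditional survival from age 13 to x is l_x / l_13.
  x=13: (0.254/0.254) × 16 = 16.0000
  x=14: (0.171/0.254) × 7 = 4.7126
  x=15: (0.129/0.254) × 13 = 6.6024
  x=16: (0.088/0.254) × 29 = 10.0472
Sum = 16.0000 + 4.7126 + 6.6024 + 10.0472 = 37.3622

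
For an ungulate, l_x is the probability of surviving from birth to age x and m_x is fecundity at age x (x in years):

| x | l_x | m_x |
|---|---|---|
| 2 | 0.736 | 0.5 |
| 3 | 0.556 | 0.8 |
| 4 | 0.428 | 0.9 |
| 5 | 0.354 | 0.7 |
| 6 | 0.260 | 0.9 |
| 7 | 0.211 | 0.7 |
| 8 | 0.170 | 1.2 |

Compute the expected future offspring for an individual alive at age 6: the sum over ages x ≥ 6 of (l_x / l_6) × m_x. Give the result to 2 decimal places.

2.25

l_6 = 0.260. Conditional survival from age 6 to x is l_x / l_6.
  x=6: (0.260/0.260) × 0.9 = 0.9000
  x=7: (0.211/0.260) × 0.7 = 0.5681
  x=8: (0.170/0.260) × 1.2 = 0.7846
Sum = 0.9000 + 0.5681 + 0.7846 = 2.2527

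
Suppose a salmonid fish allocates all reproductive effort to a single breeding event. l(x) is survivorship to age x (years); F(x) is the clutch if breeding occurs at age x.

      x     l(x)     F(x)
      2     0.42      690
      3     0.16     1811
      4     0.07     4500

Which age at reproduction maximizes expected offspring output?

4

Expected offspring if breeding at age x = l(x) × F(x):
  age 2: 0.42 × 690 = 289.800
  age 3: 0.16 × 1811 = 289.760
  age 4: 0.07 × 4500 = 315.000
Maximum at age 4 (315.000).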